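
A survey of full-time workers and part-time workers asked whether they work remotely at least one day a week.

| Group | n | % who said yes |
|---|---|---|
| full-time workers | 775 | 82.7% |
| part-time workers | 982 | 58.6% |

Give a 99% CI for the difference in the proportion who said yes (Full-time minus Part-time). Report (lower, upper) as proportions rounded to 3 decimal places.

SE₁ = √(p̂₁(1−p̂₁)/n₁) = √(0.8270·0.1730/775) = 0.01359; SE₂ = √(0.5860·0.4140/982) = 0.01572.
Independent samples: SE of the difference = √(SE₁² + SE₂²) = √(0.0001846881 + 0.0002471184) = 0.02078.
z* for 99% confidence is 2.576, so the margin of error is 2.576 × 0.02078 = 0.05353.
Point estimate p̂₁ − p̂₂ = 0.8270 − 0.5860 = 0.2410.
0.2410 ± 0.05353 → (0.187, 0.295).

(0.187, 0.295)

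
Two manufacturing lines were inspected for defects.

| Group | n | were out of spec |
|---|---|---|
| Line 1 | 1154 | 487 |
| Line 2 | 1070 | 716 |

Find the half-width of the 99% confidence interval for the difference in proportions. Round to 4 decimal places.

Sample proportions: 487/1154 = 0.4220, 716/1070 = 0.6692.
Each SE is √(p̂(1−p̂)/n): √(0.4220·0.5780/1154) = 0.01454 and √(0.6692·0.3308/1070) = 0.01438.
SE(p̂₁ − p̂₂) = √(SE₁² + SE₂²) = √(0.0002114116 + 0.0002067844) = 0.02045, since the two samples are independent.
At 99% confidence z* = 2.576; margin = 2.576 × 0.02045 = 0.05268.

0.0527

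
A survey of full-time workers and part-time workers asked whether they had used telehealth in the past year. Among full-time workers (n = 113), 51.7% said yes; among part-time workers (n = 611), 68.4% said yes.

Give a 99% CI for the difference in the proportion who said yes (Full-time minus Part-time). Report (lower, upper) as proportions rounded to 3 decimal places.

The two standard errors are √(0.5170×0.4830/113) = 0.04701 and √(0.6840×0.3160/611) = 0.01881.
Because the samples are independent, SE_diff = √(0.04701² + 0.01881²) = 0.05063.
Using z* = 2.576 for 99%, ME = 2.576 × 0.05063 = 0.13042.
p̂₁ − p̂₂ = -0.1670; interval -0.1670 ± 0.13042 gives (-0.297, -0.037).

(-0.297, -0.037)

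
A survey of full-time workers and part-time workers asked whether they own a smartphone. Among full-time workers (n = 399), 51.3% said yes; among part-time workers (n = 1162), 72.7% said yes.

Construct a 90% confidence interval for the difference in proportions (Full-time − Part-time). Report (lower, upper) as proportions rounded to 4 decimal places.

(-0.2604, -0.1676)

Each SE is √(p̂(1−p̂)/n): √(0.5130·0.4870/399) = 0.02502 and √(0.7270·0.2730/1162) = 0.01307.
SE(p̂₁ − p̂₂) = √(SE₁² + SE₂²) = √(0.0006260004 + 0.0001708249) = 0.02823, since the two samples are independent.
At 90% confidence z* = 1.645; margin = 1.645 × 0.02823 = 0.04644.
The difference is 0.5130 − 0.7270 = -0.2140, so the interval is -0.2140 ± 0.04644 = (-0.2604, -0.1676).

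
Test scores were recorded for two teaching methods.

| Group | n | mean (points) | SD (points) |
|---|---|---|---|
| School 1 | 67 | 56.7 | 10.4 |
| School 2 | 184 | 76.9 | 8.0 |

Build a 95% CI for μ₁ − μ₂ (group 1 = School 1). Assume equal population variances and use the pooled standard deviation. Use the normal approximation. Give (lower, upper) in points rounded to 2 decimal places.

(-22.63, -17.77)

s_p = √[((n₁−1)s₁² + (n₂−1)s₂²)/(n₁+n₂−2)] = √[(66·10.4² + 183·8.0²)/249] = 8.7009.
SE = 8.7009·√(1/67 + 1/184) = 1.2415.
With z* = 1.960, margin = 1.960 × 1.2415 = 2.4333.
x̄₁ − x̄₂ = 56.7 − 76.9 = -20.2000; interval -20.2000 ± 2.4333 = (-22.63, -17.77).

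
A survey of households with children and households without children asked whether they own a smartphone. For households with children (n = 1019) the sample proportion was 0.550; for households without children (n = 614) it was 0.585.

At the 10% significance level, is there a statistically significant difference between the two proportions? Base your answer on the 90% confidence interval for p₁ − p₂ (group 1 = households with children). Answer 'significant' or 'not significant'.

The two standard errors are √(0.5500×0.4500/1019) = 0.01558 and √(0.5850×0.4150/614) = 0.01988.
Because the samples are independent, SE_diff = √(0.01558² + 0.01988²) = 0.02526.
Using z* = 1.645 for 90%, ME = 1.645 × 0.02526 = 0.04155.
p̂₁ − p̂₂ = -0.0350; interval -0.0350 ± 0.04155 gives (-0.07655, 0.00655).
The interval (-0.07655, 0.00655) contains 0, so the difference is not significant.

not significant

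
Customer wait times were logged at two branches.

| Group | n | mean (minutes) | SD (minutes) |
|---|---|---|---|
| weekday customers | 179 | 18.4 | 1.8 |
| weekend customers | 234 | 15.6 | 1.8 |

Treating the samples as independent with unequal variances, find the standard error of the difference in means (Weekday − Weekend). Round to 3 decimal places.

0.179

Per-group SEs: s₁/√n₁ = 1.8/√179 = 0.1345, s₂/√n₂ = 1.8/√234 = 0.1177.
Unpooled SE of the difference: √(0.01809025 + 0.01385329) = 0.1787.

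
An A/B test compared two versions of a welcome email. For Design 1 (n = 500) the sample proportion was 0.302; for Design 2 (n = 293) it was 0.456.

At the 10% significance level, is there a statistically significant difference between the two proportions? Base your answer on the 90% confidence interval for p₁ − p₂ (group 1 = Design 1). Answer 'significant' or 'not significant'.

significant

SE₁ = √(p̂₁(1−p̂₁)/n₁) = √(0.3020·0.6980/500) = 0.02053; SE₂ = √(0.4560·0.5440/293) = 0.02910.
Independent samples: SE of the difference = √(SE₁² + SE₂²) = √(0.0004214809 + 0.00084681) = 0.03561.
z* for 90% confidence is 1.645, so the margin of error is 1.645 × 0.03561 = 0.05858.
Point estimate p̂₁ − p̂₂ = 0.3020 − 0.4560 = -0.1540.
-0.1540 ± 0.05858 → (-0.21258, -0.09542).
The interval (-0.21258, -0.09542) does not contain 0, so the difference is significant.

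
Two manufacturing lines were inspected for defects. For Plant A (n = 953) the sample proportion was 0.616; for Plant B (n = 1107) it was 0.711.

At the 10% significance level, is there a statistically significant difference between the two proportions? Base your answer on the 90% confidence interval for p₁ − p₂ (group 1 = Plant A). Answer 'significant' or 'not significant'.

significant

Each SE is √(p̂(1−p̂)/n): √(0.6160·0.3840/953) = 0.01575 and √(0.7110·0.2890/1107) = 0.01362.
SE(p̂₁ − p̂₂) = √(SE₁² + SE₂²) = √(0.0002480625 + 0.0001855044) = 0.02082, since the two samples are independent.
At 90% confidence z* = 1.645; margin = 1.645 × 0.02082 = 0.03425.
The difference is 0.6160 − 0.7110 = -0.0950, so the interval is -0.0950 ± 0.03425 = (-0.12925, -0.06075).
The interval (-0.12925, -0.06075) does not contain 0, so the difference is significant.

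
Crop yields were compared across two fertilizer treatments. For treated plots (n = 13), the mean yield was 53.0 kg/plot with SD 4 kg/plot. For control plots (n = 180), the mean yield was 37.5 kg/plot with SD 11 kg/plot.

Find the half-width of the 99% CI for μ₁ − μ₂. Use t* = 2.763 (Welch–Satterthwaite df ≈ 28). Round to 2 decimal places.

SE₁ = s₁/√n₁ = 4/√13 = 1.1094; SE₂ = 11/√180 = 0.8199.
Independent samples, unequal variances: SE_diff = √(SE₁² + SE₂²) = √(1.23076836 + 0.67223601) = 1.3795.
t* = 2.763, so margin of error = 2.763 × 1.3795 = 3.8116.

3.81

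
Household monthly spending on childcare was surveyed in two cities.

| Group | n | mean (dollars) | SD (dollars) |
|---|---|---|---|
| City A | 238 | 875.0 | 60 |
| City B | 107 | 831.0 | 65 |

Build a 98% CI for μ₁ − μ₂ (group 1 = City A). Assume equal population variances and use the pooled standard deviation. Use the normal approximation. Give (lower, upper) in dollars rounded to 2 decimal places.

s_p = √[((n₁−1)s₁² + (n₂−1)s₂²)/(n₁+n₂−2)] = √[(237·60² + 106·65²)/343] = 61.5885.
SE = 61.5885·√(1/238 + 1/107) = 7.1685.
With z* = 2.326, margin = 2.326 × 7.1685 = 16.6739.
x̄₁ − x̄₂ = 875.0 − 831.0 = 44.0000; interval 44.0000 ± 16.6739 = (27.33, 60.67).

(27.33, 60.67)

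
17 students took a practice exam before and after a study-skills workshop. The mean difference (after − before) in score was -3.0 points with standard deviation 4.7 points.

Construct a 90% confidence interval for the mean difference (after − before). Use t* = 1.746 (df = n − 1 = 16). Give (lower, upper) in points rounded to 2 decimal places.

Paired design: SE = s_d/√n = 4.7/√17 = 1.1399.
t* = 1.746; margin of error = 1.746 × 1.1399 = 1.9903.
-3.0 ± 1.9903 → (-4.99, -1.01).

(-4.99, -1.01)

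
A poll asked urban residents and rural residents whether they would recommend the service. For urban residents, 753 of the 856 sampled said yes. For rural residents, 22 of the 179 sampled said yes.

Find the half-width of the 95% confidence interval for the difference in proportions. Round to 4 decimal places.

0.0528

Sample proportions: 753/856 = 0.8797, 22/179 = 0.1229.
Each SE is √(p̂(1−p̂)/n): √(0.8797·0.1203/856) = 0.01112 and √(0.1229·0.8771/179) = 0.02454.
SE(p̂₁ − p̂₂) = √(SE₁² + SE₂²) = √(0.0001236544 + 0.0006022116) = 0.02694, since the two samples are independent.
At 95% confidence z* = 1.960; margin = 1.960 × 0.02694 = 0.05280.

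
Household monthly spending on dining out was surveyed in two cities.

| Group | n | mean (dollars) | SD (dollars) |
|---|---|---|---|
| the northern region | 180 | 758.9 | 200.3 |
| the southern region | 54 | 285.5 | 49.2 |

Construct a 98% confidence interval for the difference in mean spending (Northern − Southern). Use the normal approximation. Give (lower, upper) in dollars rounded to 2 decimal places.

(435.34, 511.46)

SE₁ = s₁/√n₁ = 200.3/√180 = 14.9295; SE₂ = 49.2/√54 = 6.6953.
Independent samples, unequal variances: SE_diff = √(SE₁² + SE₂²) = √(222.88997025 + 44.82704209) = 16.3621.
z* = 2.326, so margin of error = 2.326 × 16.3621 = 38.0582.
Difference in means = 758.9 − 285.5 = 473.4000.
473.4000 ± 38.0582 → (435.34, 511.46).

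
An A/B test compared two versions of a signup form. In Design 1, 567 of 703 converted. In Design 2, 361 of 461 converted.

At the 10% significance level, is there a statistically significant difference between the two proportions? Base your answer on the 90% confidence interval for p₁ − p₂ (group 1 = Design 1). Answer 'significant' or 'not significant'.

First, p̂₁ = 567/703 = 0.8065; p̂₂ = 361/461 = 0.7831.
The two standard errors are √(0.8065×0.1935/703) = 0.01490 and √(0.7831×0.2169/461) = 0.01919.
Because the samples are independent, SE_diff = √(0.01490² + 0.01919²) = 0.02430.
Using z* = 1.645 for 90%, ME = 1.645 × 0.02430 = 0.03997.
p̂₁ − p̂₂ = 0.0234; interval 0.0234 ± 0.03997 gives (-0.01657, 0.06337).
The interval (-0.01657, 0.06337) contains 0, so the difference is not significant.

not significant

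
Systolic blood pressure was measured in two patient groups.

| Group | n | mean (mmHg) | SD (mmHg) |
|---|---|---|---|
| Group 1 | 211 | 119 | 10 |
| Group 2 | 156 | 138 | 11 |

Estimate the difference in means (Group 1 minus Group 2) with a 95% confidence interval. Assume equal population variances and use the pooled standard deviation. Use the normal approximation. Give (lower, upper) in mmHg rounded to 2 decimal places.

Pooled variance s_p² = [210·10² + 155·11²] / (211+156−2) = 108.9178, so s_p = 10.4364.
SE_diff = s_p·√(1/n₁ + 1/n₂) = 10.4364·√(1/211 + 1/156) = 1.1020.
z* = 1.960; margin = 1.960 × 1.1020 = 2.1599.
Difference = 119 − 138 = -19.0000.
-19.0000 ± 2.1599 → (-21.16, -16.84).

(-21.16, -16.84)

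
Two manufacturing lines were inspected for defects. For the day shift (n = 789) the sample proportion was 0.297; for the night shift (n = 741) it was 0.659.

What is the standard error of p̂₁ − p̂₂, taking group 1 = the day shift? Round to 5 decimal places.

Each SE is √(p̂(1−p̂)/n): √(0.2970·0.7030/789) = 0.01627 and √(0.6590·0.3410/741) = 0.01741.
SE(p̂₁ − p̂₂) = √(SE₁² + SE₂²) = √(0.0002647129 + 0.0003031081) = 0.02383, since the two samples are independent.

0.02383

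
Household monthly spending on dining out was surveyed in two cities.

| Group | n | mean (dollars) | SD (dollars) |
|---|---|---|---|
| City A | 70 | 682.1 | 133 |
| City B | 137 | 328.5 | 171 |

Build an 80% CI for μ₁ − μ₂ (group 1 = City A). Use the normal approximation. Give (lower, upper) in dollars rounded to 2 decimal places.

(325.92, 381.28)

SE₁ = s₁/√n₁ = 133/√70 = 15.8965; SE₂ = 171/√137 = 14.6095.
Independent samples, unequal variances: SE_diff = √(SE₁² + SE₂²) = √(252.69871225 + 213.43749025) = 21.5902.
z* = 1.282, so margin of error = 1.282 × 21.5902 = 27.6786.
Difference in means = 682.1 − 328.5 = 353.6000.
353.6000 ± 27.6786 → (325.92, 381.28).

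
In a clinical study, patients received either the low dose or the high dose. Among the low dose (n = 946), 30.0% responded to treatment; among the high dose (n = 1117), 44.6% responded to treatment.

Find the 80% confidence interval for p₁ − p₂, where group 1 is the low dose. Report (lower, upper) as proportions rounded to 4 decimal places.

Each SE is √(p̂(1−p̂)/n): √(0.3000·0.7000/946) = 0.01490 and √(0.4460·0.5540/1117) = 0.01487.
SE(p̂₁ − p̂₂) = √(SE₁² + SE₂²) = √(0.00022201 + 0.0002211169) = 0.02105, since the two samples are independent.
At 80% confidence z* = 1.282; margin = 1.282 × 0.02105 = 0.02699.
The difference is 0.3000 − 0.4460 = -0.1460, so the interval is -0.1460 ± 0.02699 = (-0.1730, -0.1190).

(-0.1730, -0.1190)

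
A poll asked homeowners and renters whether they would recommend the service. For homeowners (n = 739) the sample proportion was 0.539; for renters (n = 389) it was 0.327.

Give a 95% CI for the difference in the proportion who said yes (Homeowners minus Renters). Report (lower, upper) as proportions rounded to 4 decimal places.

SE₁ = √(p̂₁(1−p̂₁)/n₁) = √(0.5390·0.4610/739) = 0.01834; SE₂ = √(0.3270·0.6730/389) = 0.02379.
Independent samples: SE of the difference = √(SE₁² + SE₂²) = √(0.0003363556 + 0.0005659641) = 0.03004.
z* for 95% confidence is 1.960, so the margin of error is 1.960 × 0.03004 = 0.05888.
Point estimate p̂₁ − p̂₂ = 0.5390 − 0.3270 = 0.2120.
0.2120 ± 0.05888 → (0.1531, 0.2709).

(0.1531, 0.2709)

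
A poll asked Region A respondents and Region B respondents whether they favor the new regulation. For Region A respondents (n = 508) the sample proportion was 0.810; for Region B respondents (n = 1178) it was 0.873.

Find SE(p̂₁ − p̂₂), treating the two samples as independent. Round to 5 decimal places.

0.01993

SE₁ = √(p̂₁(1−p̂₁)/n₁) = √(0.8100·0.1900/508) = 0.01741; SE₂ = √(0.8730·0.1270/1178) = 0.00970.
Independent samples: SE of the difference = √(SE₁² + SE₂²) = √(0.0003031081 + 0.00009409) = 0.01993.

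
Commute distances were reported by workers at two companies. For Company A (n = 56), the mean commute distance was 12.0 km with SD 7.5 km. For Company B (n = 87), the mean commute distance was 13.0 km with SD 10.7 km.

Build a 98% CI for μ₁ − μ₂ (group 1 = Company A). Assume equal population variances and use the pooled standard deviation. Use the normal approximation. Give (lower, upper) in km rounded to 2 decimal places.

(-4.82, 2.82)

s_p = √[((n₁−1)s₁² + (n₂−1)s₂²)/(n₁+n₂−2)] = √[(55·7.5² + 86·10.7²)/141] = 9.5798.
SE = 9.5798·√(1/56 + 1/87) = 1.6412.
With z* = 2.326, margin = 2.326 × 1.6412 = 3.8174.
x̄₁ − x̄₂ = 12.0 − 13.0 = -1.0000; interval -1.0000 ± 3.8174 = (-4.82, 2.82).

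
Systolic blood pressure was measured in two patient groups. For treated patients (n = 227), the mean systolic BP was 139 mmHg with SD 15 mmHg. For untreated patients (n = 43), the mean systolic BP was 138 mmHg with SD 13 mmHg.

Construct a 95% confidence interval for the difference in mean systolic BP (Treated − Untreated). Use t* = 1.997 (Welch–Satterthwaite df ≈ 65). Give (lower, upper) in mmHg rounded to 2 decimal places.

Standard errors of each mean: 15/√227 = 0.9956 and 13/√43 = 1.9825.
SE(x̄₁ − x̄₂) = √(0.9956² + 1.9825²) = 2.2185 for independent samples with unequal variances.
With t* = 1.997, the margin is 1.997 × 2.2185 = 4.4303.
x̄₁ − x̄₂ = 139 − 138 = 1.0000; the interval is 1.0000 ± 4.4303 = (-3.43, 5.43).

(-3.43, 5.43)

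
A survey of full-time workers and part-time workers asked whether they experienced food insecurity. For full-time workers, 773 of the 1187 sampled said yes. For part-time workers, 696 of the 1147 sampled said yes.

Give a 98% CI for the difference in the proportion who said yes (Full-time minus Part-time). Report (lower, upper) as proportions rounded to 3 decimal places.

(-0.002, 0.091)

p̂₁ = 773/1187 = 0.6512 and p̂₂ = 696/1147 = 0.6068.
SE₁ = √(p̂₁(1−p̂₁)/n₁) = √(0.6512·0.3488/1187) = 0.01383; SE₂ = √(0.6068·0.3932/1147) = 0.01442.
Independent samples: SE of the difference = √(SE₁² + SE₂²) = √(0.0001912689 + 0.0002079364) = 0.01998.
z* for 98% confidence is 2.326, so the margin of error is 2.326 × 0.01998 = 0.04647.
Point estimate p̂₁ − p̂₂ = 0.6512 − 0.6068 = 0.0444.
0.0444 ± 0.04647 → (-0.002, 0.091).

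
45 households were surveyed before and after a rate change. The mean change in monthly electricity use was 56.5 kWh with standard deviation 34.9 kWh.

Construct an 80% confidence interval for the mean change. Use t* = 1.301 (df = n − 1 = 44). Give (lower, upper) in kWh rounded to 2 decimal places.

(49.73, 63.27)

Paired design: SE = s_d/√n = 34.9/√45 = 5.2026.
t* = 1.301; margin of error = 1.301 × 5.2026 = 6.7686.
56.5 ± 6.7686 → (49.73, 63.27).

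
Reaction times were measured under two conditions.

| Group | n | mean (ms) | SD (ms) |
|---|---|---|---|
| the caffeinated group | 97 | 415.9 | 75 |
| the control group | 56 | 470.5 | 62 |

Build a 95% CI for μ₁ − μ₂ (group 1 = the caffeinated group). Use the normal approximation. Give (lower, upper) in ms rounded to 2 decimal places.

(-76.66, -32.54)

SE₁ = s₁/√n₁ = 75/√97 = 7.6151; SE₂ = 62/√56 = 8.2851.
Independent samples, unequal variances: SE_diff = √(SE₁² + SE₂²) = √(57.98974801 + 68.64288201) = 11.2531.
z* = 1.960, so margin of error = 1.960 × 11.2531 = 22.0561.
Difference in means = 415.9 − 470.5 = -54.6000.
-54.6000 ± 22.0561 → (-76.66, -32.54).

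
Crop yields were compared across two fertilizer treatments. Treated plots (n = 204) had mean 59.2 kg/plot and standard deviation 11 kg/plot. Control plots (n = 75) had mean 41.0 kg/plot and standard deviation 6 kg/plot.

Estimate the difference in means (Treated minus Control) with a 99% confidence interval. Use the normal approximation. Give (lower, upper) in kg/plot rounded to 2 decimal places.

SE₁ = s₁/√n₁ = 11/√204 = 0.7702; SE₂ = 6/√75 = 0.6928.
Independent samples, unequal variances: SE_diff = √(SE₁² + SE₂²) = √(0.59320804 + 0.47997184) = 1.0359.
z* = 2.576, so margin of error = 2.576 × 1.0359 = 2.6685.
Difference in means = 59.2 − 41.0 = 18.2000.
18.2000 ± 2.6685 → (15.53, 20.87).

(15.53, 20.87)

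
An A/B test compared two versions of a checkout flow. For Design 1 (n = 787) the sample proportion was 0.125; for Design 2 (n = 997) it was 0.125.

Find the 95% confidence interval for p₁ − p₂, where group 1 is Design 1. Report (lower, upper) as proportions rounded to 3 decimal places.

Each SE is √(p̂(1−p̂)/n): √(0.1250·0.8750/787) = 0.01179 and √(0.1250·0.8750/997) = 0.01047.
SE(p̂₁ − p̂₂) = √(SE₁² + SE₂²) = √(0.0001390041 + 0.0001096209) = 0.01577, since the two samples are independent.
At 95% confidence z* = 1.960; margin = 1.960 × 0.01577 = 0.03091.
The difference is 0.1250 − 0.1250 = 0.0000, so the interval is 0.0000 ± 0.03091 = (-0.031, 0.031).

(-0.031, 0.031)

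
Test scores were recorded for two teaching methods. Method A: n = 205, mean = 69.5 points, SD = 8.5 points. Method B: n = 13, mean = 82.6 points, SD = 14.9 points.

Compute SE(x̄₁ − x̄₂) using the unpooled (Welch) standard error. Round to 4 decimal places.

Per-group SEs: s₁/√n₁ = 8.5/√205 = 0.5937, s₂/√n₂ = 14.9/√13 = 4.1325.
Unpooled SE of the difference: √(0.35247969 + 17.07755625) = 4.1749.

4.1749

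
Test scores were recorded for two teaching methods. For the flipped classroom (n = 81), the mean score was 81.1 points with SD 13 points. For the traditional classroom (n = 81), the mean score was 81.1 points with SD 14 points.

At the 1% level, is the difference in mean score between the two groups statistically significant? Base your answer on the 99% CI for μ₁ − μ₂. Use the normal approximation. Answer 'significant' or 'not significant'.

not significant

Per-group SEs: s₁/√n₁ = 13/√81 = 1.4444, s₂/√n₂ = 14/√81 = 1.5556.
Unpooled SE of the difference: √(2.08629136 + 2.41989136) = 2.1228.
Margin of error = z* · SE = 2.576 × 2.1228 = 5.4683.
x̄₁ − x̄₂ = 81.1 − 81.1 = 0.0000.
CI: 0.0000 ± 5.4683 = (-5.4683, 5.4683).
The interval (-5.4683, 5.4683) contains 0, so the difference is not significant.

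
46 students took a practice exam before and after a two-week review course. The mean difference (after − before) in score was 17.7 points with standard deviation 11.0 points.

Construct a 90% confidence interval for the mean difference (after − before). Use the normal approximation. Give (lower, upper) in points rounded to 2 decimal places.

This is a matched-pairs design, so SE = s_d/√n = 11.0/√46 = 1.6219.
Margin = 1.645 × 1.6219 = 2.6680; the interval is 17.7 ± 2.6680 = (15.03, 20.37).

(15.03, 20.37)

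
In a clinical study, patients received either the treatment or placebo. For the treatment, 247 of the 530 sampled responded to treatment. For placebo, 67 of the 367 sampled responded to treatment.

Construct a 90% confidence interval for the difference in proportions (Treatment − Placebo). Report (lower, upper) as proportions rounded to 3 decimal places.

(0.235, 0.332)

p̂₁ = 247/530 = 0.4660 and p̂₂ = 67/367 = 0.1826.
SE₁ = √(p̂₁(1−p̂₁)/n₁) = √(0.4660·0.5340/530) = 0.02167; SE₂ = √(0.1826·0.8174/367) = 0.02017.
Independent samples: SE of the difference = √(SE₁² + SE₂²) = √(0.0004695889 + 0.0004068289) = 0.02960.
z* for 90% confidence is 1.645, so the margin of error is 1.645 × 0.02960 = 0.04869.
Point estimate p̂₁ − p̂₂ = 0.4660 − 0.1826 = 0.2834.
0.2834 ± 0.04869 → (0.235, 0.332).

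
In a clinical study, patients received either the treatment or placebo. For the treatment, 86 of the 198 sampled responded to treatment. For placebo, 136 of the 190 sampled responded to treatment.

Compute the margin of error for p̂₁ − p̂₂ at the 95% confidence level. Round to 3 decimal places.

0.094

p̂₁ = 86/198 = 0.4343 and p̂₂ = 136/190 = 0.7158.
SE₁ = √(p̂₁(1−p̂₁)/n₁) = √(0.4343·0.5657/198) = 0.03523; SE₂ = √(0.7158·0.2842/190) = 0.03272.
Independent samples: SE of the difference = √(SE₁² + SE₂²) = √(0.0012411529 + 0.0010705984) = 0.04808.
z* for 95% confidence is 1.960, so the margin of error is 1.960 × 0.04808 = 0.09424.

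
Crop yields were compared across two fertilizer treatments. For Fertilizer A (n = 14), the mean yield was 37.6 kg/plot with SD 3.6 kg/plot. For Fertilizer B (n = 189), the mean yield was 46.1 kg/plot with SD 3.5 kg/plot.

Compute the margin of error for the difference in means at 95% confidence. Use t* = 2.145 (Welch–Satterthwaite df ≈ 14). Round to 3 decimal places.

2.135

SE₁ = s₁/√n₁ = 3.6/√14 = 0.9621; SE₂ = 3.5/√189 = 0.2546.
Independent samples, unequal variances: SE_diff = √(SE₁² + SE₂²) = √(0.92563641 + 0.06482116) = 0.9952.
t* = 2.145, so margin of error = 2.145 × 0.9952 = 2.1347.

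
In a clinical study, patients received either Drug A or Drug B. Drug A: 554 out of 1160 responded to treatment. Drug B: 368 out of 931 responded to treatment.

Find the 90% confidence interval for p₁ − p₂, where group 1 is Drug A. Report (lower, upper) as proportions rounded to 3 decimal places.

(0.047, 0.118)

Sample proportions: 554/1160 = 0.4776, 368/931 = 0.3953.
Each SE is √(p̂(1−p̂)/n): √(0.4776·0.5224/1160) = 0.01467 and √(0.3953·0.6047/931) = 0.01602.
SE(p̂₁ − p̂₂) = √(SE₁² + SE₂²) = √(0.0002152089 + 0.0002566404) = 0.02172, since the two samples are independent.
At 90% confidence z* = 1.645; margin = 1.645 × 0.02172 = 0.03573.
The difference is 0.4776 − 0.3953 = 0.0823, so the interval is 0.0823 ± 0.03573 = (0.047, 0.118).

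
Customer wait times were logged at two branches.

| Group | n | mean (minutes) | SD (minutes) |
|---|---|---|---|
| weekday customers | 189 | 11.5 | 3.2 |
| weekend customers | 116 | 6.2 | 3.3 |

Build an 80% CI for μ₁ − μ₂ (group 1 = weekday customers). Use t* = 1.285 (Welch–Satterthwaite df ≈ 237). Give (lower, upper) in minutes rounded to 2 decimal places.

Standard errors of each mean: 3.2/√189 = 0.2328 and 3.3/√116 = 0.3064.
SE(x̄₁ − x̄₂) = √(0.2328² + 0.3064²) = 0.3848 for independent samples with unequal variances.
With t* = 1.285, the margin is 1.285 × 0.3848 = 0.4945.
x̄₁ − x̄₂ = 11.5 − 6.2 = 5.3000; the interval is 5.3000 ± 0.4945 = (4.81, 5.79).

(4.81, 5.79)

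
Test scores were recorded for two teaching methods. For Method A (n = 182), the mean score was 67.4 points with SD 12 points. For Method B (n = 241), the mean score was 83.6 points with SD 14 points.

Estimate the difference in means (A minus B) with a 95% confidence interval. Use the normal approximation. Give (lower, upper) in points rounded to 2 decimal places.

Per-group SEs: s₁/√n₁ = 12/√182 = 0.8895, s₂/√n₂ = 14/√241 = 0.9018.
Unpooled SE of the difference: √(0.79121025 + 0.81324324) = 1.2667.
Margin of error = z* · SE = 1.960 × 1.2667 = 2.4827.
x̄₁ − x̄₂ = 67.4 − 83.6 = -16.2000.
CI: -16.2000 ± 2.4827 = (-18.68, -13.72).

(-18.68, -13.72)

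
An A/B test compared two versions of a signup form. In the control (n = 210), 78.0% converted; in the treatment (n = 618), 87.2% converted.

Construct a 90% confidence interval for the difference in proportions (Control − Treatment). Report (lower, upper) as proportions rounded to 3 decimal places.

(-0.144, -0.040)

Each SE is √(p̂(1−p̂)/n): √(0.7800·0.2200/210) = 0.02859 and √(0.8720·0.1280/618) = 0.01344.
SE(p̂₁ − p̂₂) = √(SE₁² + SE₂²) = √(0.0008173881 + 0.0001806336) = 0.03159, since the two samples are independent.
At 90% confidence z* = 1.645; margin = 1.645 × 0.03159 = 0.05197.
The difference is 0.7800 − 0.8720 = -0.0920, so the interval is -0.0920 ± 0.05197 = (-0.144, -0.040).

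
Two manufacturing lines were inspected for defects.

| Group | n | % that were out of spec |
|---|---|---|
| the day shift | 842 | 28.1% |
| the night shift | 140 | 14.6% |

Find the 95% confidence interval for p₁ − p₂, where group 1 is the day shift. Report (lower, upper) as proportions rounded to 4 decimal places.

SE₁ = √(p̂₁(1−p̂₁)/n₁) = √(0.2810·0.7190/842) = 0.01549; SE₂ = √(0.1460·0.8540/140) = 0.02984.
Independent samples: SE of the difference = √(SE₁² + SE₂²) = √(0.0002399401 + 0.0008904256) = 0.03362.
z* for 95% confidence is 1.960, so the margin of error is 1.960 × 0.03362 = 0.06590.
Point estimate p̂₁ − p̂₂ = 0.2810 − 0.1460 = 0.1350.
0.1350 ± 0.06590 → (0.0691, 0.2009).

(0.0691, 0.2009)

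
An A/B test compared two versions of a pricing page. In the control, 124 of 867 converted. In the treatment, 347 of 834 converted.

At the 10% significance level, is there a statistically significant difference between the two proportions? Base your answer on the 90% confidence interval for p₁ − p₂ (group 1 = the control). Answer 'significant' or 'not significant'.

significant

First, p̂₁ = 124/867 = 0.1430; p̂₂ = 347/834 = 0.4161.
The two standard errors are √(0.1430×0.8570/867) = 0.01189 and √(0.4161×0.5839/834) = 0.01707.
Because the samples are independent, SE_diff = √(0.01189² + 0.01707²) = 0.02080.
Using z* = 1.645 for 90%, ME = 1.645 × 0.02080 = 0.03422.
p̂₁ − p̂₂ = -0.2731; interval -0.2731 ± 0.03422 gives (-0.30732, -0.23888).
The interval (-0.30732, -0.23888) does not contain 0, so the difference is significant.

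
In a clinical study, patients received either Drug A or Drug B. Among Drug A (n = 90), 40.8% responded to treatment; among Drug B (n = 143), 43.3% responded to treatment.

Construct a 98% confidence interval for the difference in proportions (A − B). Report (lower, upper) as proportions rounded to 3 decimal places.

The two standard errors are √(0.4080×0.5920/90) = 0.05180 and √(0.4330×0.5670/143) = 0.04144.
Because the samples are independent, SE_diff = √(0.05180² + 0.04144²) = 0.06634.
Using z* = 2.326 for 98%, ME = 2.326 × 0.06634 = 0.15431.
p̂₁ − p̂₂ = -0.0250; interval -0.0250 ± 0.15431 gives (-0.179, 0.129).

(-0.179, 0.129)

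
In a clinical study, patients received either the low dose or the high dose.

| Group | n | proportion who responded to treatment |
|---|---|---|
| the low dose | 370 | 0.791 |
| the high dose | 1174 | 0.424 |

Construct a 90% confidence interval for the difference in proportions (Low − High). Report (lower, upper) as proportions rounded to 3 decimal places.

(0.325, 0.409)

The two standard errors are √(0.7910×0.2090/370) = 0.02114 and √(0.4240×0.5760/1174) = 0.01442.
Because the samples are independent, SE_diff = √(0.02114² + 0.01442²) = 0.02559.
Using z* = 1.645 for 90%, ME = 1.645 × 0.02559 = 0.04210.
p̂₁ − p̂₂ = 0.3670; interval 0.3670 ± 0.04210 gives (0.325, 0.409).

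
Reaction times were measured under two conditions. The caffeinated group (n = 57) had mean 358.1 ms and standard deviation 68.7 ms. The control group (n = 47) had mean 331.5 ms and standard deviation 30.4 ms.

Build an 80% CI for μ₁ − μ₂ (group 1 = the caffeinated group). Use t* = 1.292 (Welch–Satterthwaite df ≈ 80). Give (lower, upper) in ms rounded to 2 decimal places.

Standard errors of each mean: 68.7/√57 = 9.0995 and 30.4/√47 = 4.4343.
SE(x̄₁ − x̄₂) = √(9.0995² + 4.4343²) = 10.1224 for independent samples with unequal variances.
With t* = 1.292, the margin is 1.292 × 10.1224 = 13.0781.
x̄₁ − x̄₂ = 358.1 − 331.5 = 26.6000; the interval is 26.6000 ± 13.0781 = (13.52, 39.68).

(13.52, 39.68)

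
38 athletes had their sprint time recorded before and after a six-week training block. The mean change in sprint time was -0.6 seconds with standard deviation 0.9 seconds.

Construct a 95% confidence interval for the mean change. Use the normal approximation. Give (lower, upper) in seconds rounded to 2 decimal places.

(-0.89, -0.31)

This is a matched-pairs design, so SE = s_d/√n = 0.9/√38 = 0.1460.
Margin = 1.960 × 0.1460 = 0.2862; the interval is -0.6 ± 0.2862 = (-0.89, -0.31).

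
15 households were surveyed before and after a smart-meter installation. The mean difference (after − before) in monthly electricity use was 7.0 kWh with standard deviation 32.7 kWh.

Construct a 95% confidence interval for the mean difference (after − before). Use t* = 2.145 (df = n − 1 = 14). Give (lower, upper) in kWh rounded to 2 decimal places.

This is a matched-pairs design, so SE = s_d/√n = 32.7/√15 = 8.4431.
Margin = 2.145 × 8.4431 = 18.1104; the interval is 7.0 ± 18.1104 = (-11.11, 25.11).

(-11.11, 25.11)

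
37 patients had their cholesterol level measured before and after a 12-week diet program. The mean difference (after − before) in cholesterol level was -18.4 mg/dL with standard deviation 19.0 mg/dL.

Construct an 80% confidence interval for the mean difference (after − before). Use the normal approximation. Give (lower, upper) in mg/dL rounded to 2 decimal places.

Paired design: SE = s_d/√n = 19.0/√37 = 3.1236.
z* = 1.282; margin of error = 1.282 × 3.1236 = 4.0045.
-18.4 ± 4.0045 → (-22.40, -14.40).

(-22.40, -14.40)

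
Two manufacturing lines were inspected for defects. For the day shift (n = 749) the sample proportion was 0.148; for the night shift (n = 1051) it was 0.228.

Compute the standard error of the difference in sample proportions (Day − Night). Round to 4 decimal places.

0.0183

SE₁ = √(p̂₁(1−p̂₁)/n₁) = √(0.1480·0.8520/749) = 0.01298; SE₂ = √(0.2280·0.7720/1051) = 0.01294.
Independent samples: SE of the difference = √(SE₁² + SE₂²) = √(0.0001684804 + 0.0001674436) = 0.01833.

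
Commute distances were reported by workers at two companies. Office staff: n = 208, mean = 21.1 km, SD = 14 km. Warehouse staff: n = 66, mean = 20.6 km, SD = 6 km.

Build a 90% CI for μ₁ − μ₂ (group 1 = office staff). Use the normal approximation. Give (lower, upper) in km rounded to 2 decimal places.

(-1.51, 2.51)

Standard errors of each mean: 14/√208 = 0.9707 and 6/√66 = 0.7385.
SE(x̄₁ − x̄₂) = √(0.9707² + 0.7385²) = 1.2197 for independent samples with unequal variances.
With z* = 1.645, the margin is 1.645 × 1.2197 = 2.0064.
x̄₁ − x̄₂ = 21.1 − 20.6 = 0.5000; the interval is 0.5000 ± 2.0064 = (-1.51, 2.51).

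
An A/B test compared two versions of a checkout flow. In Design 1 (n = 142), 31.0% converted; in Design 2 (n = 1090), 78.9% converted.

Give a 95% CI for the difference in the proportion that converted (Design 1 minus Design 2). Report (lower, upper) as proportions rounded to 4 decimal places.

The two standard errors are √(0.3100×0.6900/142) = 0.03881 and √(0.7890×0.2110/1090) = 0.01236.
Because the samples are independent, SE_diff = √(0.03881² + 0.01236²) = 0.04073.
Using z* = 1.960 for 95%, ME = 1.960 × 0.04073 = 0.07983.
p̂₁ − p̂₂ = -0.4790; interval -0.4790 ± 0.07983 gives (-0.5588, -0.3992).

(-0.5588, -0.3992)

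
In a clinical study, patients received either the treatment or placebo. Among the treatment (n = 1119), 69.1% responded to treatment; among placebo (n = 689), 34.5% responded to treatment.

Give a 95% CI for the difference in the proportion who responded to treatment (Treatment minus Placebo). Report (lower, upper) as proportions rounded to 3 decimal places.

SE₁ = √(p̂₁(1−p̂₁)/n₁) = √(0.6910·0.3090/1119) = 0.01381; SE₂ = √(0.3450·0.6550/689) = 0.01811.
Independent samples: SE of the difference = √(SE₁² + SE₂²) = √(0.0001907161 + 0.0003279721) = 0.02277.
z* for 95% confidence is 1.960, so the margin of error is 1.960 × 0.02277 = 0.04463.
Point estimate p̂₁ − p̂₂ = 0.6910 − 0.3450 = 0.3460.
0.3460 ± 0.04463 → (0.301, 0.391).

(0.301, 0.391)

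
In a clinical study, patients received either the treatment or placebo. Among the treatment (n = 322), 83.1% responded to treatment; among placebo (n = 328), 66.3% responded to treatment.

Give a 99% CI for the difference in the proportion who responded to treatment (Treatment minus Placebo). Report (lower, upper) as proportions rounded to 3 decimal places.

(0.082, 0.254)

SE₁ = √(p̂₁(1−p̂₁)/n₁) = √(0.8310·0.1690/322) = 0.02088; SE₂ = √(0.6630·0.3370/328) = 0.02610.
Independent samples: SE of the difference = √(SE₁² + SE₂²) = √(0.0004359744 + 0.00068121) = 0.03342.
z* for 99% confidence is 2.576, so the margin of error is 2.576 × 0.03342 = 0.08609.
Point estimate p̂₁ − p̂₂ = 0.8310 − 0.6630 = 0.1680.
0.1680 ± 0.08609 → (0.082, 0.254).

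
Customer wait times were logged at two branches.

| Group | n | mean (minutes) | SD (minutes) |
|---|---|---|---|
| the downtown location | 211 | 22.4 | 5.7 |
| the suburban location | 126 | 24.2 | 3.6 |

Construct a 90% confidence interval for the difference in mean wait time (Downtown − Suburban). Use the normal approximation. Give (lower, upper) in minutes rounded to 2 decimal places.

(-2.63, -0.97)

Standard errors of each mean: 5.7/√211 = 0.3924 and 3.6/√126 = 0.3207.
SE(x̄₁ − x̄₂) = √(0.3924² + 0.3207²) = 0.5068 for independent samples with unequal variances.
With z* = 1.645, the margin is 1.645 × 0.5068 = 0.8337.
x̄₁ − x̄₂ = 22.4 − 24.2 = -1.8000; the interval is -1.8000 ± 0.8337 = (-2.63, -0.97).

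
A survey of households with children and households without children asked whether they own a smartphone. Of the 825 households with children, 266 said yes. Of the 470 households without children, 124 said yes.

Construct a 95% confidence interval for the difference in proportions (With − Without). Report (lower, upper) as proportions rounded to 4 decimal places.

(0.0076, 0.1096)

First, p̂₁ = 266/825 = 0.3224; p̂₂ = 124/470 = 0.2638.
The two standard errors are √(0.3224×0.6776/825) = 0.01627 and √(0.2638×0.7362/470) = 0.02033.
Because the samples are independent, SE_diff = √(0.01627² + 0.02033²) = 0.02604.
Using z* = 1.960 for 95%, ME = 1.960 × 0.02604 = 0.05104.
p̂₁ − p̂₂ = 0.0586; interval 0.0586 ± 0.05104 gives (0.0076, 0.1096).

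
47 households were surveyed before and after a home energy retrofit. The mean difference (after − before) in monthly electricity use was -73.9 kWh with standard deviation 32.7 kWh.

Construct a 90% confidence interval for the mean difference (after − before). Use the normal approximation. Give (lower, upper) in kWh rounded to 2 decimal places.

(-81.75, -66.05)

Paired design: SE = s_d/√n = 32.7/√47 = 4.7698.
z* = 1.645; margin of error = 1.645 × 4.7698 = 7.8463.
-73.9 ± 7.8463 → (-81.75, -66.05).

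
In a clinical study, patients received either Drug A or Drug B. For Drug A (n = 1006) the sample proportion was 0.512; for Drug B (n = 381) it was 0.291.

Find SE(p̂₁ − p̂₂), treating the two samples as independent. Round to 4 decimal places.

SE₁ = √(p̂₁(1−p̂₁)/n₁) = √(0.5120·0.4880/1006) = 0.01576; SE₂ = √(0.2910·0.7090/381) = 0.02327.
Independent samples: SE of the difference = √(SE₁² + SE₂²) = √(0.0002483776 + 0.0005414929) = 0.02810.

0.0281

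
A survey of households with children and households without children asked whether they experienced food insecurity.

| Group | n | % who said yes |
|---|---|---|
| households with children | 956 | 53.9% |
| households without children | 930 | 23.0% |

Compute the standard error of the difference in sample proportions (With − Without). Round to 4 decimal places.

0.0212

Each SE is √(p̂(1−p̂)/n): √(0.5390·0.4610/956) = 0.01612 and √(0.2300·0.7700/930) = 0.01380.
SE(p̂₁ − p̂₂) = √(SE₁² + SE₂²) = √(0.0002598544 + 0.00019044) = 0.02122, since the two samples are independent.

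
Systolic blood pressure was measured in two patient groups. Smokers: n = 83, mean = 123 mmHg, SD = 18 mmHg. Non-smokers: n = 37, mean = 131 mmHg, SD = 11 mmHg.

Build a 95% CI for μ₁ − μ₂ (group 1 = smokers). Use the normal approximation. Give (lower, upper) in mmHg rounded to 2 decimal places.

SE₁ = s₁/√n₁ = 18/√83 = 1.9758; SE₂ = 11/√37 = 1.8084.
Independent samples, unequal variances: SE_diff = √(SE₁² + SE₂²) = √(3.90378564 + 3.27031056) = 2.6785.
z* = 1.960, so margin of error = 1.960 × 2.6785 = 5.2499.
Difference in means = 123 − 131 = -8.0000.
-8.0000 ± 5.2499 → (-13.25, -2.75).

(-13.25, -2.75)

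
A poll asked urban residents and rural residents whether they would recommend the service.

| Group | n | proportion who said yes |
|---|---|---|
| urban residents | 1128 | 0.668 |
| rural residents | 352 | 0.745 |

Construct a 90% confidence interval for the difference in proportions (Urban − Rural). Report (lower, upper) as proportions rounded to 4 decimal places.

SE₁ = √(p̂₁(1−p̂₁)/n₁) = √(0.6680·0.3320/1128) = 0.01402; SE₂ = √(0.7450·0.2550/352) = 0.02323.
Independent samples: SE of the difference = √(SE₁² + SE₂²) = √(0.0001965604 + 0.0005396329) = 0.02713.
z* for 90% confidence is 1.645, so the margin of error is 1.645 × 0.02713 = 0.04463.
Point estimate p̂₁ − p̂₂ = 0.6680 − 0.7450 = -0.0770.
-0.0770 ± 0.04463 → (-0.1216, -0.0324).

(-0.1216, -0.0324)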